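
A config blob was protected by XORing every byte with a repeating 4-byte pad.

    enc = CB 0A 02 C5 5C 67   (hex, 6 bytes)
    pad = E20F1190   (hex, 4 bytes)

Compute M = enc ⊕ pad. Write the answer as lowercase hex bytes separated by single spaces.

The 4-byte key repeats, so the effective keystream is e2 0f 11 90 e2 0f.
byte 0: 11001011 ⊕ 11100010 = 00101001
byte 1: 00001010 ⊕ 00001111 = 00000101
byte 2: 00000010 ⊕ 00010001 = 00010011
byte 3: 11000101 ⊕ 10010000 = 01010101
byte 4: 01011100 ⊕ 11100010 = 10111110
byte 5: 01100111 ⊕ 00001111 = 01101000

29 05 13 55 be 68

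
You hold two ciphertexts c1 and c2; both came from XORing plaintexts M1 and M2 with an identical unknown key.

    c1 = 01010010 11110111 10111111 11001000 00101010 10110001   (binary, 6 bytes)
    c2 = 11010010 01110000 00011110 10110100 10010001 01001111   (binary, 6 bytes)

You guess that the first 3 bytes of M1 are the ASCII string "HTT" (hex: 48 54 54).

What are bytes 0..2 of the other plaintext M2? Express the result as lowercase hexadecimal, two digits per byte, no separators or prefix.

First, c1 ⊕ c2 = (M1 ⊕ K) ⊕ (M2 ⊕ K) = M1 ⊕ M2, so the key drops out. Then M2 = (M1 ⊕ M2) ⊕ M1 over the first 3 bytes.
byte 0: (52 ^ d2) ^ 48 = 80 ^ 48 = c8
byte 1: (f7 ^ 70) ^ 54 = 87 ^ 54 = d3
byte 2: (bf ^ 1e) ^ 54 = a1 ^ 54 = f5

c8d3f5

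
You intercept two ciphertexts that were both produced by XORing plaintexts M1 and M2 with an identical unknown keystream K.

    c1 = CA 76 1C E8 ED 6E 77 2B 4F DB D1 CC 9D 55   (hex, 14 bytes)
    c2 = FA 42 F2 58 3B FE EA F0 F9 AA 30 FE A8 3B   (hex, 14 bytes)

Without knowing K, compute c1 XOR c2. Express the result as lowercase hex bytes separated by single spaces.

30 34 ee b0 d6 90 9d db b6 71 e1 32 35 6e

c1 ⊕ c2 = (M1 ⊕ K) ⊕ (M2 ⊕ K) = M1 ⊕ M2 — the shared key cancels under XOR.
byte 0: ca ^ fa = 30
byte 1: 76 ^ 42 = 34
byte 2: 1c ^ f2 = ee
byte 3: e8 ^ 58 = b0
byte 4: ed ^ 3b = d6
byte 5: 6e ^ fe = 90
byte 6: 77 ^ ea = 9d
byte 7: 2b ^ f0 = db
byte 8: 4f ^ f9 = b6
byte 9: db ^ aa = 71
byte 10: d1 ^ 30 = e1
byte 11: cc ^ fe = 32
byte 12: 9d ^ a8 = 35
byte 13: 55 ^ 3b = 6e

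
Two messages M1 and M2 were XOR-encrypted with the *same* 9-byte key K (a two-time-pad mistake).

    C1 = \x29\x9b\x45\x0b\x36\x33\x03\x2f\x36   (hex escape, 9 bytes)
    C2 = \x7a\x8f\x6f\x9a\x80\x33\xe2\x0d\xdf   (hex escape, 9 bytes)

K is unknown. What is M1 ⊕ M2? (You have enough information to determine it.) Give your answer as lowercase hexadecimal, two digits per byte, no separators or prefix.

C1 ⊕ C2 = (M1 ⊕ K) ⊕ (M2 ⊕ K) = M1 ⊕ M2 — the shared key cancels under XOR.
29 XOR 7a = 53
9b XOR 8f = 14
45 XOR 6f = 2a
0b XOR 9a = 91
36 XOR 80 = b6
33 XOR 33 = 00
03 XOR e2 = e1
2f XOR 0d = 22
36 XOR df = e9

53142a91b600e122e9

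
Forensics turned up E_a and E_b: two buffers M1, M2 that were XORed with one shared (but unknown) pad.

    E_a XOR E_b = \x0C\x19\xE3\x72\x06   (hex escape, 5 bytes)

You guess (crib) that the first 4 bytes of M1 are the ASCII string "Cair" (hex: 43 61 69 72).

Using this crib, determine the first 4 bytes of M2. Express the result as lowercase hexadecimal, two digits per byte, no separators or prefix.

Since E_a ⊕ E_b = M1 ⊕ M2, XORing with the guessed M1 bytes yields the corresponding M2 bytes: M2 = (E_a ⊕ E_b) ⊕ M1.
 12 ⊕  67 =  79
 25 ⊕  97 = 120
227 ⊕ 105 = 138
114 ⊕ 114 =   0

4f788a00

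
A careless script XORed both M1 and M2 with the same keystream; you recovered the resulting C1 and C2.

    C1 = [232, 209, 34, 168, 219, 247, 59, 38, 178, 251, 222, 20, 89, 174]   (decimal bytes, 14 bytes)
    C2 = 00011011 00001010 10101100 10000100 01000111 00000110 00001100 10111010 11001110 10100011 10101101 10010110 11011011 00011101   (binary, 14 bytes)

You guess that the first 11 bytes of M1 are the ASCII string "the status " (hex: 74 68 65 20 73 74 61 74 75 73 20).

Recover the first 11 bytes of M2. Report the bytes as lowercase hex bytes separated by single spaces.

First, C1 ⊕ C2 = (M1 ⊕ K) ⊕ (M2 ⊕ K) = M1 ⊕ M2, so the key drops out. Then M2 = (M1 ⊕ M2) ⊕ M1 over the first 11 bytes.
byte 0: (e8 ⊕ 1b) ⊕ 74 = f3 ⊕ 74 = 87
byte 1: (d1 ⊕ 0a) ⊕ 68 = db ⊕ 68 = b3
byte 2: (22 ⊕ ac) ⊕ 65 = 8e ⊕ 65 = eb
byte 3: (a8 ⊕ 84) ⊕ 20 = 2c ⊕ 20 = 0c
byte 4: (db ⊕ 47) ⊕ 73 = 9c ⊕ 73 = ef
byte 5: (f7 ⊕ 06) ⊕ 74 = f1 ⊕ 74 = 85
byte 6: (3b ⊕ 0c) ⊕ 61 = 37 ⊕ 61 = 56
byte 7: (26 ⊕ ba) ⊕ 74 = 9c ⊕ 74 = e8
byte 8: (b2 ⊕ ce) ⊕ 75 = 7c ⊕ 75 = 09
byte 9: (fb ⊕ a3) ⊕ 73 = 58 ⊕ 73 = 2b
byte 10: (de ⊕ ad) ⊕ 20 = 73 ⊕ 20 = 53

87 b3 eb 0c ef 85 56 e8 09 2b 53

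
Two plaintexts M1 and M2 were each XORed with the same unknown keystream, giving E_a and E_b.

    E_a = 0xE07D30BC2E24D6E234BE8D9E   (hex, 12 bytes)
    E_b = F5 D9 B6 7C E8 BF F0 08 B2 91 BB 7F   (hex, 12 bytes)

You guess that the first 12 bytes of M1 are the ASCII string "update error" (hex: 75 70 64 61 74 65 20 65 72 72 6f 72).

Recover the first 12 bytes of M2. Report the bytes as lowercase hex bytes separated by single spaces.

First, E_a ⊕ E_b = (M1 ⊕ K) ⊕ (M2 ⊕ K) = M1 ⊕ M2, so the key drops out. Then M2 = (M1 ⊕ M2) ⊕ M1 over the first 12 bytes.
byte 0: (e0 XOR f5) XOR 75 = 15 XOR 75 = 60
byte 1: (7d XOR d9) XOR 70 = a4 XOR 70 = d4
byte 2: (30 XOR b6) XOR 64 = 86 XOR 64 = e2
byte 3: (bc XOR 7c) XOR 61 = c0 XOR 61 = a1
byte 4: (2e XOR e8) XOR 74 = c6 XOR 74 = b2
byte 5: (24 XOR bf) XOR 65 = 9b XOR 65 = fe
byte 6: (d6 XOR f0) XOR 20 = 26 XOR 20 = 06
byte 7: (e2 XOR 08) XOR 65 = ea XOR 65 = 8f
byte 8: (34 XOR b2) XOR 72 = 86 XOR 72 = f4
byte 9: (be XOR 91) XOR 72 = 2f XOR 72 = 5d
byte 10: (8d XOR bb) XOR 6f = 36 XOR 6f = 59
byte 11: (9e XOR 7f) XOR 72 = e1 XOR 72 = 93

60 d4 e2 a1 b2 fe 06 8f f4 5d 59 93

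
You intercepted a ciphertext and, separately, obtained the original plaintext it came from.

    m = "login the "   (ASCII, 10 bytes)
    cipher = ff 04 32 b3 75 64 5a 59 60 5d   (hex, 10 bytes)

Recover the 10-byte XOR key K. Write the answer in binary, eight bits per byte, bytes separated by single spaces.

10010011 01101011 01010101 11011010 00011011 01000100 00101110 00110001 00000101 01111101

Since cipher = m ⊕ K, XORing both sides with m gives K = m ⊕ cipher.
01101100 XOR 11111111 = 10010011
01101111 XOR 00000100 = 01101011
01100111 XOR 00110010 = 01010101
01101001 XOR 10110011 = 11011010
01101110 XOR 01110101 = 00011011
00100000 XOR 01100100 = 01000100
01110100 XOR 01011010 = 00101110
01101000 XOR 01011001 = 00110001
01100101 XOR 01100000 = 00000101
00100000 XOR 01011101 = 01111101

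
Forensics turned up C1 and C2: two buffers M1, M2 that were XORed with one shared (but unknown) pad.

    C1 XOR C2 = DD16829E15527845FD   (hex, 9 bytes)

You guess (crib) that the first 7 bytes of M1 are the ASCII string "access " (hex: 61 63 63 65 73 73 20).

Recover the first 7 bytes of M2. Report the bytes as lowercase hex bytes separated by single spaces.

Since C1 ⊕ C2 = M1 ⊕ M2, XORing with the guessed M1 bytes yields the corresponding M2 bytes: M2 = (C1 ⊕ C2) ⊕ M1.
byte 0: dd ^ 61 = bc
byte 1: 16 ^ 63 = 75
byte 2: 82 ^ 63 = e1
byte 3: 9e ^ 65 = fb
byte 4: 15 ^ 73 = 66
byte 5: 52 ^ 73 = 21
byte 6: 78 ^ 20 = 58

bc 75 e1 fb 66 21 58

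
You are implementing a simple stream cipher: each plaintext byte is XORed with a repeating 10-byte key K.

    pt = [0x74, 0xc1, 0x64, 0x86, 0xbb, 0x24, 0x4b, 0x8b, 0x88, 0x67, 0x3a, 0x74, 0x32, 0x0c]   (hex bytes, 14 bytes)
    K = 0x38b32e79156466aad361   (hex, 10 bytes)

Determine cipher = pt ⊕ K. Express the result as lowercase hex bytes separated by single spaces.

4c 72 4a ff ae 40 2d 21 5b 06 02 c7 1c 75

The 10-byte key repeats, so the effective keystream is 38 b3 2e 79 15 64 66 aa d3 61 38 b3 2e 79.
byte 0: 01110100 XOR 00111000 = 01001100
byte 1: 11000001 XOR 10110011 = 01110010
byte 2: 01100100 XOR 00101110 = 01001010
byte 3: 10000110 XOR 01111001 = 11111111
byte 4: 10111011 XOR 00010101 = 10101110
byte 5: 00100100 XOR 01100100 = 01000000
byte 6: 01001011 XOR 01100110 = 00101101
byte 7: 10001011 XOR 10101010 = 00100001
byte 8: 10001000 XOR 11010011 = 01011011
byte 9: 01100111 XOR 01100001 = 00000110
byte 10: 00111010 XOR 00111000 = 00000010
byte 11: 01110100 XOR 10110011 = 11000111
byte 12: 00110010 XOR 00101110 = 00011100
byte 13: 00001100 XOR 01111001 = 01110101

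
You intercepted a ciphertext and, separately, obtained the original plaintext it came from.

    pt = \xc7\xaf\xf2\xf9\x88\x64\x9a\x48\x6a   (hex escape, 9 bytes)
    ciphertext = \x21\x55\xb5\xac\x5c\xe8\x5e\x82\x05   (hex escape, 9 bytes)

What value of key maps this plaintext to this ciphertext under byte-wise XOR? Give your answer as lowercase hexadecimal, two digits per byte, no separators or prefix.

e6fa4755d48cc4ca6f

Since ciphertext = pt ⊕ key, XORing both sides with pt gives key = pt ⊕ ciphertext.
c7 xor 21 = e6
af xor 55 = fa
f2 xor b5 = 47
f9 xor ac = 55
88 xor 5c = d4
64 xor e8 = 8c
9a xor 5e = c4
48 xor 82 = ca
6a xor 05 = 6f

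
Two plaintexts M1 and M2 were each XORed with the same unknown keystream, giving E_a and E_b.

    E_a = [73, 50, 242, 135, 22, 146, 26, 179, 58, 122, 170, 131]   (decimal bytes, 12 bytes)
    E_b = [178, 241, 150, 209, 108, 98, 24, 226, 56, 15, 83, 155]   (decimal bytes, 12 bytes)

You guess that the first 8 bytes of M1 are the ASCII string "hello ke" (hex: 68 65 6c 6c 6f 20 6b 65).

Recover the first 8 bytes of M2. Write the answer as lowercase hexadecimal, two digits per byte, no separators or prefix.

First, E_a ⊕ E_b = (M1 ⊕ K) ⊕ (M2 ⊕ K) = M1 ⊕ M2, so the key drops out. Then M2 = (M1 ⊕ M2) ⊕ M1 over the first 8 bytes.
byte 0: (49 ⊕ b2) ⊕ 68 = fb ⊕ 68 = 93
byte 1: (32 ⊕ f1) ⊕ 65 = c3 ⊕ 65 = a6
byte 2: (f2 ⊕ 96) ⊕ 6c = 64 ⊕ 6c = 08
byte 3: (87 ⊕ d1) ⊕ 6c = 56 ⊕ 6c = 3a
byte 4: (16 ⊕ 6c) ⊕ 6f = 7a ⊕ 6f = 15
byte 5: (92 ⊕ 62) ⊕ 20 = f0 ⊕ 20 = d0
byte 6: (1a ⊕ 18) ⊕ 6b = 02 ⊕ 6b = 69
byte 7: (b3 ⊕ e2) ⊕ 65 = 51 ⊕ 65 = 34

93a6083a15d06934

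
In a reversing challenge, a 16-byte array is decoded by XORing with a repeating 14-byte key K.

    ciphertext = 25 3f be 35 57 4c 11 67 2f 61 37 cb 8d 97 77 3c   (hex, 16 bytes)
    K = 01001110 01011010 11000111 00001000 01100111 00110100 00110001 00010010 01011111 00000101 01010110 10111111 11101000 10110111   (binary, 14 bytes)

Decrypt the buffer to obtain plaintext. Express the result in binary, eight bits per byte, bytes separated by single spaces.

The 14-byte key repeats, so the effective keystream is 4e 5a c7 08 67 34 31 12 5f 05 56 bf e8 b7 4e 5a.
byte 0:  37 ^  78 = 107
byte 1:  63 ^  90 = 101
byte 2: 190 ^ 199 = 121
byte 3:  53 ^   8 =  61
byte 4:  87 ^ 103 =  48
byte 5:  76 ^  52 = 120
byte 6:  17 ^  49 =  32
byte 7: 103 ^  18 = 117
byte 8:  47 ^  95 = 112
byte 9:  97 ^   5 = 100
byte 10:  55 ^  86 =  97
byte 11: 203 ^ 191 = 116
byte 12: 141 ^ 232 = 101
byte 13: 151 ^ 183 =  32
byte 14: 119 ^  78 =  57
byte 15:  60 ^  90 = 102

01101011 01100101 01111001 00111101 00110000 01111000 00100000 01110101 01110000 01100100 01100001 01110100 01100101 00100000 00111001 01100110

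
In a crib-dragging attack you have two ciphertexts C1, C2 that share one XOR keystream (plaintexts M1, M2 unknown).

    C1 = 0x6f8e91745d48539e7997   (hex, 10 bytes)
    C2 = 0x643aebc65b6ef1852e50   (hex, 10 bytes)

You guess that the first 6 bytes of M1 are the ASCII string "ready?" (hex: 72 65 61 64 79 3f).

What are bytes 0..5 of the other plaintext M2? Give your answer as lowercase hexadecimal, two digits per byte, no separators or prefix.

79d11bd67f19

First, C1 ⊕ C2 = (M1 ⊕ K) ⊕ (M2 ⊕ K) = M1 ⊕ M2, so the key drops out. Then M2 = (M1 ⊕ M2) ⊕ M1 over the first 6 bytes.
byte 0: (6f xor 64) xor 72 = 0b xor 72 = 79
byte 1: (8e xor 3a) xor 65 = b4 xor 65 = d1
byte 2: (91 xor eb) xor 61 = 7a xor 61 = 1b
byte 3: (74 xor c6) xor 64 = b2 xor 64 = d6
byte 4: (5d xor 5b) xor 79 = 06 xor 79 = 7f
byte 5: (48 xor 6e) xor 3f = 26 xor 3f = 19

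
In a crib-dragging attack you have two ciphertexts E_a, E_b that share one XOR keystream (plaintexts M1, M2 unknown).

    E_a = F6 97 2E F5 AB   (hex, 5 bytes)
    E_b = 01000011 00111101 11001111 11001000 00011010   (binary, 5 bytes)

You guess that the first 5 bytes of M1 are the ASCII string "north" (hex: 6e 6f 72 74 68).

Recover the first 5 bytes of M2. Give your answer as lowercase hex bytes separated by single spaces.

First, E_a ⊕ E_b = (M1 ⊕ K) ⊕ (M2 ⊕ K) = M1 ⊕ M2, so the key drops out. Then M2 = (M1 ⊕ M2) ⊕ M1 over the first 5 bytes.
byte 0: (f6 XOR 43) XOR 6e = b5 XOR 6e = db
byte 1: (97 XOR 3d) XOR 6f = aa XOR 6f = c5
byte 2: (2e XOR cf) XOR 72 = e1 XOR 72 = 93
byte 3: (f5 XOR c8) XOR 74 = 3d XOR 74 = 49
byte 4: (ab XOR 1a) XOR 68 = b1 XOR 68 = d9

db c5 93 49 d9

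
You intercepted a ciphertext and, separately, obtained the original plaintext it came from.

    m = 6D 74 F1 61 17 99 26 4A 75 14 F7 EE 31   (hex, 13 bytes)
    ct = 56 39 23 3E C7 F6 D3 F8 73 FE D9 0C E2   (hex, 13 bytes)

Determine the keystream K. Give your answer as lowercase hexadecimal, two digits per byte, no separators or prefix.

3b4dd25fd06ff5b206ea2ee2d3

Since ct = m ⊕ K, XORing both sides with m gives K = m ⊕ ct.
byte 0: 6d ^ 56 = 3b
byte 1: 74 ^ 39 = 4d
byte 2: f1 ^ 23 = d2
byte 3: 61 ^ 3e = 5f
byte 4: 17 ^ c7 = d0
byte 5: 99 ^ f6 = 6f
byte 6: 26 ^ d3 = f5
byte 7: 4a ^ f8 = b2
byte 8: 75 ^ 73 = 06
byte 9: 14 ^ fe = ea
byte 10: f7 ^ d9 = 2e
byte 11: ee ^ 0c = e2
byte 12: 31 ^ e2 = d3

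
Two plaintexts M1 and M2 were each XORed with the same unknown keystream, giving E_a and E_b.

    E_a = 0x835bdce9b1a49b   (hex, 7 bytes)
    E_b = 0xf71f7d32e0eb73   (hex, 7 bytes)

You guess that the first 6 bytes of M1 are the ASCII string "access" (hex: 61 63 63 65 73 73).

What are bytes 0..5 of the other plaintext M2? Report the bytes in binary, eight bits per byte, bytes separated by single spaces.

First, E_a ⊕ E_b = (M1 ⊕ K) ⊕ (M2 ⊕ K) = M1 ⊕ M2, so the key drops out. Then M2 = (M1 ⊕ M2) ⊕ M1 over the first 6 bytes.
byte 0: (83 ^ f7) ^ 61 = 74 ^ 61 = 15
byte 1: (5b ^ 1f) ^ 63 = 44 ^ 63 = 27
byte 2: (dc ^ 7d) ^ 63 = a1 ^ 63 = c2
byte 3: (e9 ^ 32) ^ 65 = db ^ 65 = be
byte 4: (b1 ^ e0) ^ 73 = 51 ^ 73 = 22
byte 5: (a4 ^ eb) ^ 73 = 4f ^ 73 = 3c

00010101 00100111 11000010 10111110 00100010 00111100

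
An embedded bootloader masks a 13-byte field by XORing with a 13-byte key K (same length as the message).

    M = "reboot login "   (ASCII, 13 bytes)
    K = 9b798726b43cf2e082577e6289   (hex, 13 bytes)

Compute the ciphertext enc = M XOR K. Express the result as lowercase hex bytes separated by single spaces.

e9 1c e5 49 db 48 d2 8c ed 30 17 0c a9

72 XOR 9b = e9
65 XOR 79 = 1c
62 XOR 87 = e5
6f XOR 26 = 49
6f XOR b4 = db
74 XOR 3c = 48
20 XOR f2 = d2
6c XOR e0 = 8c
6f XOR 82 = ed
67 XOR 57 = 30
69 XOR 7e = 17
6e XOR 62 = 0c
20 XOR 89 = a9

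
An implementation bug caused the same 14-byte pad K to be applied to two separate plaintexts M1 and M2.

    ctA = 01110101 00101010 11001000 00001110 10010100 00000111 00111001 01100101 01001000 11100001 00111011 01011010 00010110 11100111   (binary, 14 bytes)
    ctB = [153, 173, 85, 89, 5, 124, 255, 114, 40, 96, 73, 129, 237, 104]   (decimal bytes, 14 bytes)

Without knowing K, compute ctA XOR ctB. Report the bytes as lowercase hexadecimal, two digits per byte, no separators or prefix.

ctA ⊕ ctB = (M1 ⊕ K) ⊕ (M2 ⊕ K) = M1 ⊕ M2 — the shared key cancels under XOR.
byte 0: 75 XOR 99 = ec
byte 1: 2a XOR ad = 87
byte 2: c8 XOR 55 = 9d
byte 3: 0e XOR 59 = 57
byte 4: 94 XOR 05 = 91
byte 5: 07 XOR 7c = 7b
byte 6: 39 XOR ff = c6
byte 7: 65 XOR 72 = 17
byte 8: 48 XOR 28 = 60
byte 9: e1 XOR 60 = 81
byte 10: 3b XOR 49 = 72
byte 11: 5a XOR 81 = db
byte 12: 16 XOR ed = fb
byte 13: e7 XOR 68 = 8f

ec879d57917bc617608172dbfb8f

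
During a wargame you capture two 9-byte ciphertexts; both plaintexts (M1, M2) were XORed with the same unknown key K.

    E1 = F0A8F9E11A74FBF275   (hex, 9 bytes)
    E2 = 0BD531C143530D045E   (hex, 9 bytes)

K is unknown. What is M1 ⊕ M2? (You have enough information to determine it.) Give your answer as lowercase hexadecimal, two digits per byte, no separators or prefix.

fb7dc8205927f6f62b

E1 ⊕ E2 = (M1 ⊕ K) ⊕ (M2 ⊕ K) = M1 ⊕ M2 — the shared key cancels under XOR.
f0 ^ 0b = fb
a8 ^ d5 = 7d
f9 ^ 31 = c8
e1 ^ c1 = 20
1a ^ 43 = 59
74 ^ 53 = 27
fb ^ 0d = f6
f2 ^ 04 = f6
75 ^ 5e = 2b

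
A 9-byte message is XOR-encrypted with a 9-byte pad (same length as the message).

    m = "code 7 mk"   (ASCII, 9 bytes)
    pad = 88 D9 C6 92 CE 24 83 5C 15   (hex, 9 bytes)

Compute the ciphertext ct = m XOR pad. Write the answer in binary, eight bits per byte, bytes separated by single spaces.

01100011 ⊕ 10001000 = 11101011
01101111 ⊕ 11011001 = 10110110
01100100 ⊕ 11000110 = 10100010
01100101 ⊕ 10010010 = 11110111
00100000 ⊕ 11001110 = 11101110
00110111 ⊕ 00100100 = 00010011
00100000 ⊕ 10000011 = 10100011
01101101 ⊕ 01011100 = 00110001
01101011 ⊕ 00010101 = 01111110

11101011 10110110 10100010 11110111 11101110 00010011 10100011 00110001 01111110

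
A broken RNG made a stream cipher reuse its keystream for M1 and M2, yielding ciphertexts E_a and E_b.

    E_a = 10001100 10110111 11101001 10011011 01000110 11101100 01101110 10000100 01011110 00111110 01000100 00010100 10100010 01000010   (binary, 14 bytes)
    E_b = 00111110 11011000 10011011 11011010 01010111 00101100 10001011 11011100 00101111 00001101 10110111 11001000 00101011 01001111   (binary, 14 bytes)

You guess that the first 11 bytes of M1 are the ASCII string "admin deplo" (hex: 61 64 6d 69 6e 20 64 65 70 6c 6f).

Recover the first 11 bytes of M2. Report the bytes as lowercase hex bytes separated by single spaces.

First, E_a ⊕ E_b = (M1 ⊕ K) ⊕ (M2 ⊕ K) = M1 ⊕ M2, so the key drops out. Then M2 = (M1 ⊕ M2) ⊕ M1 over the first 11 bytes.
byte 0: (8c ⊕ 3e) ⊕ 61 = b2 ⊕ 61 = d3
byte 1: (b7 ⊕ d8) ⊕ 64 = 6f ⊕ 64 = 0b
byte 2: (e9 ⊕ 9b) ⊕ 6d = 72 ⊕ 6d = 1f
byte 3: (9b ⊕ da) ⊕ 69 = 41 ⊕ 69 = 28
byte 4: (46 ⊕ 57) ⊕ 6e = 11 ⊕ 6e = 7f
byte 5: (ec ⊕ 2c) ⊕ 20 = c0 ⊕ 20 = e0
byte 6: (6e ⊕ 8b) ⊕ 64 = e5 ⊕ 64 = 81
byte 7: (84 ⊕ dc) ⊕ 65 = 58 ⊕ 65 = 3d
byte 8: (5e ⊕ 2f) ⊕ 70 = 71 ⊕ 70 = 01
byte 9: (3e ⊕ 0d) ⊕ 6c = 33 ⊕ 6c = 5f
byte 10: (44 ⊕ b7) ⊕ 6f = f3 ⊕ 6f = 9c

d3 0b 1f 28 7f e0 81 3d 01 5f 9c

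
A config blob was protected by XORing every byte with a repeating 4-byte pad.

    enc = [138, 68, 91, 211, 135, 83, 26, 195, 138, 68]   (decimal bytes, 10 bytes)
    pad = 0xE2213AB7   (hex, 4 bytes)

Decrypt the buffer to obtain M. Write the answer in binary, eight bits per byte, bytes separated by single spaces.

The 4-byte key repeats, so the effective keystream is e2 21 3a b7 e2 21 3a b7 e2 21.
byte 0: 138 XOR 226 = 104
byte 1:  68 XOR  33 = 101
byte 2:  91 XOR  58 =  97
byte 3: 211 XOR 183 = 100
byte 4: 135 XOR 226 = 101
byte 5:  83 XOR  33 = 114
byte 6:  26 XOR  58 =  32
byte 7: 195 XOR 183 = 116
byte 8: 138 XOR 226 = 104
byte 9:  68 XOR  33 = 101

01101000 01100101 01100001 01100100 01100101 01110010 00100000 01110100 01101000 01100101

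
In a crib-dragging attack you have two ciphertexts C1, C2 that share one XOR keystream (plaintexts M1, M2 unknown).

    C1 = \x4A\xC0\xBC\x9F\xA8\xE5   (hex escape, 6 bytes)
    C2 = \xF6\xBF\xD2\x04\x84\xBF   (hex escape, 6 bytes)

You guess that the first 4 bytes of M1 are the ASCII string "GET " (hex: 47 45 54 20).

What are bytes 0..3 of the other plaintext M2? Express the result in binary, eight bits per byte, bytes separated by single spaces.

First, C1 ⊕ C2 = (M1 ⊕ K) ⊕ (M2 ⊕ K) = M1 ⊕ M2, so the key drops out. Then M2 = (M1 ⊕ M2) ⊕ M1 over the first 4 bytes.
byte 0: (4a xor f6) xor 47 = bc xor 47 = fb
byte 1: (c0 xor bf) xor 45 = 7f xor 45 = 3a
byte 2: (bc xor d2) xor 54 = 6e xor 54 = 3a
byte 3: (9f xor 04) xor 20 = 9b xor 20 = bb

11111011 00111010 00111010 10111011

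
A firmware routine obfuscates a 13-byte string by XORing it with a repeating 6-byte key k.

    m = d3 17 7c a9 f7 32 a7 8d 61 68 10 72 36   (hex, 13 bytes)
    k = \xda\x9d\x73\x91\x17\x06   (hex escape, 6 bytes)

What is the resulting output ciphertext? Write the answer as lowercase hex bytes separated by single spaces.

The 6-byte key repeats, so the effective keystream is da 9d 73 91 17 06 da 9d 73 91 17 06 da.
byte 0: 11010011 ⊕ 11011010 = 00001001
byte 1: 00010111 ⊕ 10011101 = 10001010
byte 2: 01111100 ⊕ 01110011 = 00001111
byte 3: 10101001 ⊕ 10010001 = 00111000
byte 4: 11110111 ⊕ 00010111 = 11100000
byte 5: 00110010 ⊕ 00000110 = 00110100
byte 6: 10100111 ⊕ 11011010 = 01111101
byte 7: 10001101 ⊕ 10011101 = 00010000
byte 8: 01100001 ⊕ 01110011 = 00010010
byte 9: 01101000 ⊕ 10010001 = 11111001
byte 10: 00010000 ⊕ 00010111 = 00000111
byte 11: 01110010 ⊕ 00000110 = 01110100
byte 12: 00110110 ⊕ 11011010 = 11101100

09 8a 0f 38 e0 34 7d 10 12 f9 07 74 ec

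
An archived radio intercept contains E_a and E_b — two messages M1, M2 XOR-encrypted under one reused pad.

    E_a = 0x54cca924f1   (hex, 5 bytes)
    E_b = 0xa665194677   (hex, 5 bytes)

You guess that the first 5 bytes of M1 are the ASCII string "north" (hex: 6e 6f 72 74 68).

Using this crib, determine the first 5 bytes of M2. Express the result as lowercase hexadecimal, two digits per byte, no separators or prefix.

First, E_a ⊕ E_b = (M1 ⊕ K) ⊕ (M2 ⊕ K) = M1 ⊕ M2, so the key drops out. Then M2 = (M1 ⊕ M2) ⊕ M1 over the first 5 bytes.
byte 0: (54 XOR a6) XOR 6e = f2 XOR 6e = 9c
byte 1: (cc XOR 65) XOR 6f = a9 XOR 6f = c6
byte 2: (a9 XOR 19) XOR 72 = b0 XOR 72 = c2
byte 3: (24 XOR 46) XOR 74 = 62 XOR 74 = 16
byte 4: (f1 XOR 77) XOR 68 = 86 XOR 68 = ee

9cc6c216ee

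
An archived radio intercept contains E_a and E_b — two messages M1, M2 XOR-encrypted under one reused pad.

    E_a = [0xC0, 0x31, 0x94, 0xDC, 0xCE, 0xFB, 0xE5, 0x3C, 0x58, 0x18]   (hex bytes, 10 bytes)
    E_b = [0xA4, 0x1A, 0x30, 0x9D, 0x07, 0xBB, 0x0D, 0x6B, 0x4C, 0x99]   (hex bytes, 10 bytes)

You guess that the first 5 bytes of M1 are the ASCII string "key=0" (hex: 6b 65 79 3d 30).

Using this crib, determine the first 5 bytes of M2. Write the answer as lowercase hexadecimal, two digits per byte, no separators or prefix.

First, E_a ⊕ E_b = (M1 ⊕ K) ⊕ (M2 ⊕ K) = M1 ⊕ M2, so the key drops out. Then M2 = (M1 ⊕ M2) ⊕ M1 over the first 5 bytes.
byte 0: (c0 ^ a4) ^ 6b = 64 ^ 6b = 0f
byte 1: (31 ^ 1a) ^ 65 = 2b ^ 65 = 4e
byte 2: (94 ^ 30) ^ 79 = a4 ^ 79 = dd
byte 3: (dc ^ 9d) ^ 3d = 41 ^ 3d = 7c
byte 4: (ce ^ 07) ^ 30 = c9 ^ 30 = f9

0f4edd7cf9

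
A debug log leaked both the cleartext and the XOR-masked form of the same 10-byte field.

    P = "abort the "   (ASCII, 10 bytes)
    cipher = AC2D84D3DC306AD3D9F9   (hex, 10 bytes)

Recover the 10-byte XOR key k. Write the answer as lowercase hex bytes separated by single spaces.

Since cipher = P ⊕ k, XORing both sides with P gives k = P ⊕ cipher.
byte 0: 61 ^ ac = cd
byte 1: 62 ^ 2d = 4f
byte 2: 6f ^ 84 = eb
byte 3: 72 ^ d3 = a1
byte 4: 74 ^ dc = a8
byte 5: 20 ^ 30 = 10
byte 6: 74 ^ 6a = 1e
byte 7: 68 ^ d3 = bb
byte 8: 65 ^ d9 = bc
byte 9: 20 ^ f9 = d9

cd 4f eb a1 a8 10 1e bb bc d9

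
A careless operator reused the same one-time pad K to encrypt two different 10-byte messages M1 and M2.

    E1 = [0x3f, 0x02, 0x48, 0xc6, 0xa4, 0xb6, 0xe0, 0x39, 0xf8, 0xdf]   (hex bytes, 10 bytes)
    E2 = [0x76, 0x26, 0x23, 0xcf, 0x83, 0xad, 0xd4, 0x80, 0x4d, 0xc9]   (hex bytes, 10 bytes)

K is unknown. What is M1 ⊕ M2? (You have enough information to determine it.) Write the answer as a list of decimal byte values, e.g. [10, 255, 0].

E1 ⊕ E2 = (M1 ⊕ K) ⊕ (M2 ⊕ K) = M1 ⊕ M2 — the shared key cancels under XOR.
byte 0:  63 ^ 118 =  73
byte 1:   2 ^  38 =  36
byte 2:  72 ^  35 = 107
byte 3: 198 ^ 207 =   9
byte 4: 164 ^ 131 =  39
byte 5: 182 ^ 173 =  27
byte 6: 224 ^ 212 =  52
byte 7:  57 ^ 128 = 185
byte 8: 248 ^  77 = 181
byte 9: 223 ^ 201 =  22

[73, 36, 107, 9, 39, 27, 52, 185, 181, 22]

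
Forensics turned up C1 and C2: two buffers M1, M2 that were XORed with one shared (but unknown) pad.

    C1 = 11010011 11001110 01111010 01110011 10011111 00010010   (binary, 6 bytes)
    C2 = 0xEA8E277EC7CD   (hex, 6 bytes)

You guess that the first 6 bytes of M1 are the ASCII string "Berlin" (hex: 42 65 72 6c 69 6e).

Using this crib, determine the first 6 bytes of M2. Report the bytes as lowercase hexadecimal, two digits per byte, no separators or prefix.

First, C1 ⊕ C2 = (M1 ⊕ K) ⊕ (M2 ⊕ K) = M1 ⊕ M2, so the key drops out. Then M2 = (M1 ⊕ M2) ⊕ M1 over the first 6 bytes.
byte 0: (d3 XOR ea) XOR 42 = 39 XOR 42 = 7b
byte 1: (ce XOR 8e) XOR 65 = 40 XOR 65 = 25
byte 2: (7a XOR 27) XOR 72 = 5d XOR 72 = 2f
byte 3: (73 XOR 7e) XOR 6c = 0d XOR 6c = 61
byte 4: (9f XOR c7) XOR 69 = 58 XOR 69 = 31
byte 5: (12 XOR cd) XOR 6e = df XOR 6e = b1

7b252f6131b1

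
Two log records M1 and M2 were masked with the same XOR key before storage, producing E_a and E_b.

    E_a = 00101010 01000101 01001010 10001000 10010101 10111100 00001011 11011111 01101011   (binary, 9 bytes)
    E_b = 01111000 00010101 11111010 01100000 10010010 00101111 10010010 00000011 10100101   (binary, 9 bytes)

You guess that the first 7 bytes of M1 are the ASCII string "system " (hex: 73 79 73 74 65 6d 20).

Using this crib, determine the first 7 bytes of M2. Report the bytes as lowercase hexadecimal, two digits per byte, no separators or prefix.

First, E_a ⊕ E_b = (M1 ⊕ K) ⊕ (M2 ⊕ K) = M1 ⊕ M2, so the key drops out. Then M2 = (M1 ⊕ M2) ⊕ M1 over the first 7 bytes.
byte 0: (2a ⊕ 78) ⊕ 73 = 52 ⊕ 73 = 21
byte 1: (45 ⊕ 15) ⊕ 79 = 50 ⊕ 79 = 29
byte 2: (4a ⊕ fa) ⊕ 73 = b0 ⊕ 73 = c3
byte 3: (88 ⊕ 60) ⊕ 74 = e8 ⊕ 74 = 9c
byte 4: (95 ⊕ 92) ⊕ 65 = 07 ⊕ 65 = 62
byte 5: (bc ⊕ 2f) ⊕ 6d = 93 ⊕ 6d = fe
byte 6: (0b ⊕ 92) ⊕ 20 = 99 ⊕ 20 = b9

2129c39c62feb9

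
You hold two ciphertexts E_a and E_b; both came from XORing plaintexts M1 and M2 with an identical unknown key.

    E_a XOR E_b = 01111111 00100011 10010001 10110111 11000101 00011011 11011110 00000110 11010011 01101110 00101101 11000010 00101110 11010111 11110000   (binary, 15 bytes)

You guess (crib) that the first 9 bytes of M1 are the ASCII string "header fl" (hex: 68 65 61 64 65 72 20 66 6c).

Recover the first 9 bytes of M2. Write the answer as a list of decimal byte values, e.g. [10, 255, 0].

Since E_a ⊕ E_b = M1 ⊕ M2, XORing with the guessed M1 bytes yields the corresponding M2 bytes: M2 = (E_a ⊕ E_b) ⊕ M1.
byte 0: 127 ⊕ 104 =  23
byte 1:  35 ⊕ 101 =  70
byte 2: 145 ⊕  97 = 240
byte 3: 183 ⊕ 100 = 211
byte 4: 197 ⊕ 101 = 160
byte 5:  27 ⊕ 114 = 105
byte 6: 222 ⊕  32 = 254
byte 7:   6 ⊕ 102 =  96
byte 8: 211 ⊕ 108 = 191

[23, 70, 240, 211, 160, 105, 254, 96, 191]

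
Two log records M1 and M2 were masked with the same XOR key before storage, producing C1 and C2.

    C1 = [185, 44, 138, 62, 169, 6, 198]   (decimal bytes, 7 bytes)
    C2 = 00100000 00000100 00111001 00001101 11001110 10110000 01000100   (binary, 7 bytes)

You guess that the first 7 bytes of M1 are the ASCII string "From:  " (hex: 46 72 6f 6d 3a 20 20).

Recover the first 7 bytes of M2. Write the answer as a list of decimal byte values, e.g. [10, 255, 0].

[223, 90, 220, 94, 93, 150, 162]

First, C1 ⊕ C2 = (M1 ⊕ K) ⊕ (M2 ⊕ K) = M1 ⊕ M2, so the key drops out. Then M2 = (M1 ⊕ M2) ⊕ M1 over the first 7 bytes.
byte 0: (b9 xor 20) xor 46 = 99 xor 46 = df
byte 1: (2c xor 04) xor 72 = 28 xor 72 = 5a
byte 2: (8a xor 39) xor 6f = b3 xor 6f = dc
byte 3: (3e xor 0d) xor 6d = 33 xor 6d = 5e
byte 4: (a9 xor ce) xor 3a = 67 xor 3a = 5d
byte 5: (06 xor b0) xor 20 = b6 xor 20 = 96
byte 6: (c6 xor 44) xor 20 = 82 xor 20 = a2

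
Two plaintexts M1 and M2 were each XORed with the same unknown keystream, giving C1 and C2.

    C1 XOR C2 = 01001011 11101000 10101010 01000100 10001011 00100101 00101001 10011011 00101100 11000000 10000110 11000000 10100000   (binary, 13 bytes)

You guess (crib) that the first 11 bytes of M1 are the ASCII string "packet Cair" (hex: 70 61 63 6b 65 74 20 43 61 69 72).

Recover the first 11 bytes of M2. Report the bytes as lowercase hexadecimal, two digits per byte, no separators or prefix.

Since C1 ⊕ C2 = M1 ⊕ M2, XORing with the guessed M1 bytes yields the corresponding M2 bytes: M2 = (C1 ⊕ C2) ⊕ M1.
01001011 ^ 01110000 = 00111011
11101000 ^ 01100001 = 10001001
10101010 ^ 01100011 = 11001001
01000100 ^ 01101011 = 00101111
10001011 ^ 01100101 = 11101110
00100101 ^ 01110100 = 01010001
00101001 ^ 00100000 = 00001001
10011011 ^ 01000011 = 11011000
00101100 ^ 01100001 = 01001101
11000000 ^ 01101001 = 10101001
10000110 ^ 01110010 = 11110100

3b89c92fee5109d84da9f4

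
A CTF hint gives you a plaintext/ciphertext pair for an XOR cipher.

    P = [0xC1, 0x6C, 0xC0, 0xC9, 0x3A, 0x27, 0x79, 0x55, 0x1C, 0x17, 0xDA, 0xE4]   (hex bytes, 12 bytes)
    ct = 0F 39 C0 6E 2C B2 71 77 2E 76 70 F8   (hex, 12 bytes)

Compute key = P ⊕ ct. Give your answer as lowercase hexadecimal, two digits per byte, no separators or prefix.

Since ct = P ⊕ key, XORing both sides with P gives key = P ⊕ ct.
c1 xor 0f = ce
6c xor 39 = 55
c0 xor c0 = 00
c9 xor 6e = a7
3a xor 2c = 16
27 xor b2 = 95
79 xor 71 = 08
55 xor 77 = 22
1c xor 2e = 32
17 xor 76 = 61
da xor 70 = aa
e4 xor f8 = 1c

ce5500a7169508223261aa1c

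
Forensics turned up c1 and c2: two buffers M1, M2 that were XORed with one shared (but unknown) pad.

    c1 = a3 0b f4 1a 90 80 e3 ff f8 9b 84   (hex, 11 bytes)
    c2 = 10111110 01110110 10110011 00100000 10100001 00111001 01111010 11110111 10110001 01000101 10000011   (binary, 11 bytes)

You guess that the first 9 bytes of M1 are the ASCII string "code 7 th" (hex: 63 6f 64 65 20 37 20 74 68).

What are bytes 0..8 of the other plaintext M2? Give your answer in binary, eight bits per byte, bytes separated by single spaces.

01111110 00010010 00100011 01011111 00010001 10001110 10111001 01111100 00100001

First, c1 ⊕ c2 = (M1 ⊕ K) ⊕ (M2 ⊕ K) = M1 ⊕ M2, so the key drops out. Then M2 = (M1 ⊕ M2) ⊕ M1 over the first 9 bytes.
byte 0: (a3 ⊕ be) ⊕ 63 = 1d ⊕ 63 = 7e
byte 1: (0b ⊕ 76) ⊕ 6f = 7d ⊕ 6f = 12
byte 2: (f4 ⊕ b3) ⊕ 64 = 47 ⊕ 64 = 23
byte 3: (1a ⊕ 20) ⊕ 65 = 3a ⊕ 65 = 5f
byte 4: (90 ⊕ a1) ⊕ 20 = 31 ⊕ 20 = 11
byte 5: (80 ⊕ 39) ⊕ 37 = b9 ⊕ 37 = 8e
byte 6: (e3 ⊕ 7a) ⊕ 20 = 99 ⊕ 20 = b9
byte 7: (ff ⊕ f7) ⊕ 74 = 08 ⊕ 74 = 7c
byte 8: (f8 ⊕ b1) ⊕ 68 = 49 ⊕ 68 = 21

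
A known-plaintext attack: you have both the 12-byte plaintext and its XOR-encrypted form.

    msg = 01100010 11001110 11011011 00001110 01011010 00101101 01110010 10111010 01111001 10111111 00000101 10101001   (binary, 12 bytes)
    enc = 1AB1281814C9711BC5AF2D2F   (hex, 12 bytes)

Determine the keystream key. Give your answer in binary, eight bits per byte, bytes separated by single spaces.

Since enc = msg ⊕ key, XORing both sides with msg gives key = msg ⊕ enc.
byte 0: 62 ^ 1a = 78
byte 1: ce ^ b1 = 7f
byte 2: db ^ 28 = f3
byte 3: 0e ^ 18 = 16
byte 4: 5a ^ 14 = 4e
byte 5: 2d ^ c9 = e4
byte 6: 72 ^ 71 = 03
byte 7: ba ^ 1b = a1
byte 8: 79 ^ c5 = bc
byte 9: bf ^ af = 10
byte 10: 05 ^ 2d = 28
byte 11: a9 ^ 2f = 86

01111000 01111111 11110011 00010110 01001110 11100100 00000011 10100001 10111100 00010000 00101000 10000110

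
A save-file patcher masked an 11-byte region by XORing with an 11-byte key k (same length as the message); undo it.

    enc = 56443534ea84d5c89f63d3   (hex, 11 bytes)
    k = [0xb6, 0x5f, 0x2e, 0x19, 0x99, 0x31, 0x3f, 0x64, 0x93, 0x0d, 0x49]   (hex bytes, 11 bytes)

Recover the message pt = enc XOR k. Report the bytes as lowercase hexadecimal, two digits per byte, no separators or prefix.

e01b1b2d73b5eaac0c6e9a

byte 0: 56 ^ b6 = e0
byte 1: 44 ^ 5f = 1b
byte 2: 35 ^ 2e = 1b
byte 3: 34 ^ 19 = 2d
byte 4: ea ^ 99 = 73
byte 5: 84 ^ 31 = b5
byte 6: d5 ^ 3f = ea
byte 7: c8 ^ 64 = ac
byte 8: 9f ^ 93 = 0c
byte 9: 63 ^ 0d = 6e
byte 10: d3 ^ 49 = 9a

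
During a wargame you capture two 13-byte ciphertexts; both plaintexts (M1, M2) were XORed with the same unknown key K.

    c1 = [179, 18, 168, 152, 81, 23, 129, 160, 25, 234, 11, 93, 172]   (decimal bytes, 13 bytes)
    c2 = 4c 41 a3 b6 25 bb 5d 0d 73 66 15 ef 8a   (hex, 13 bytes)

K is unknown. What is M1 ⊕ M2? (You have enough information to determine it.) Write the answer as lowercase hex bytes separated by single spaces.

c1 ⊕ c2 = (M1 ⊕ K) ⊕ (M2 ⊕ K) = M1 ⊕ M2 — the shared key cancels under XOR.
b3 ⊕ 4c = ff
12 ⊕ 41 = 53
a8 ⊕ a3 = 0b
98 ⊕ b6 = 2e
51 ⊕ 25 = 74
17 ⊕ bb = ac
81 ⊕ 5d = dc
a0 ⊕ 0d = ad
19 ⊕ 73 = 6a
ea ⊕ 66 = 8c
0b ⊕ 15 = 1e
5d ⊕ ef = b2
ac ⊕ 8a = 26

ff 53 0b 2e 74 ac dc ad 6a 8c 1e b2 26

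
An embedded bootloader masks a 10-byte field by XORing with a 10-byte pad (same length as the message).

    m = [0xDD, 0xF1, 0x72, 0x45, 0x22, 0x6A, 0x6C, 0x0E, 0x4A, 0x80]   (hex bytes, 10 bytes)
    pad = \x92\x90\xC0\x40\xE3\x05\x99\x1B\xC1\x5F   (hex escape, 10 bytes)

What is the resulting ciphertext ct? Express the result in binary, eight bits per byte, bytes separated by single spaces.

XOR is its own inverse, so applying the key byte-wise gives the result directly.
dd ⊕ 92 = 4f
f1 ⊕ 90 = 61
72 ⊕ c0 = b2
45 ⊕ 40 = 05
22 ⊕ e3 = c1
6a ⊕ 05 = 6f
6c ⊕ 99 = f5
0e ⊕ 1b = 15
4a ⊕ c1 = 8b
80 ⊕ 5f = df

01001111 01100001 10110010 00000101 11000001 01101111 11110101 00010101 10001011 11011111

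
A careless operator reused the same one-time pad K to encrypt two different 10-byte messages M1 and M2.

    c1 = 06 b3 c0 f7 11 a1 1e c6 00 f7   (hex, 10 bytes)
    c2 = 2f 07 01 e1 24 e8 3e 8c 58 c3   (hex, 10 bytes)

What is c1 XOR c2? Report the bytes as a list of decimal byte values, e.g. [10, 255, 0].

c1 ⊕ c2 = (M1 ⊕ K) ⊕ (M2 ⊕ K) = M1 ⊕ M2 — the shared key cancels under XOR.
byte 0: 06 xor 2f = 29
byte 1: b3 xor 07 = b4
byte 2: c0 xor 01 = c1
byte 3: f7 xor e1 = 16
byte 4: 11 xor 24 = 35
byte 5: a1 xor e8 = 49
byte 6: 1e xor 3e = 20
byte 7: c6 xor 8c = 4a
byte 8: 00 xor 58 = 58
byte 9: f7 xor c3 = 34

[41, 180, 193, 22, 53, 73, 32, 74, 88, 52]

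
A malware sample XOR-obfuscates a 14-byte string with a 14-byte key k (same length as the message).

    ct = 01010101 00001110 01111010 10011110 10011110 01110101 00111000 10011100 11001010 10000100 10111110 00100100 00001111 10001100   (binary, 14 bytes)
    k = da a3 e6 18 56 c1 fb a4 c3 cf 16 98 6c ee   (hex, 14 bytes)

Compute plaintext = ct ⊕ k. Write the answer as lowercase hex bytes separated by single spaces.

XOR is its own inverse, so applying the key byte-wise gives the result directly.
55 ^ da = 8f
0e ^ a3 = ad
7a ^ e6 = 9c
9e ^ 18 = 86
9e ^ 56 = c8
75 ^ c1 = b4
38 ^ fb = c3
9c ^ a4 = 38
ca ^ c3 = 09
84 ^ cf = 4b
be ^ 16 = a8
24 ^ 98 = bc
0f ^ 6c = 63
8c ^ ee = 62

8f ad 9c 86 c8 b4 c3 38 09 4b a8 bc 63 62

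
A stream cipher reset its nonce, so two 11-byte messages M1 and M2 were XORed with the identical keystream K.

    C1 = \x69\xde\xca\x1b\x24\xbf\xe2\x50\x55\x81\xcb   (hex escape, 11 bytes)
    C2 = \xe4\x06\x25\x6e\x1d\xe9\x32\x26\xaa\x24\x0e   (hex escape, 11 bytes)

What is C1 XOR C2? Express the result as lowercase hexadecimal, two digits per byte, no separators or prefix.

8dd8ef753956d076ffa5c5

C1 ⊕ C2 = (M1 ⊕ K) ⊕ (M2 ⊕ K) = M1 ⊕ M2 — the shared key cancels under XOR.
105 ^ 228 = 141
222 ^   6 = 216
202 ^  37 = 239
 27 ^ 110 = 117
 36 ^  29 =  57
191 ^ 233 =  86
226 ^  50 = 208
 80 ^  38 = 118
 85 ^ 170 = 255
129 ^  36 = 165
203 ^  14 = 197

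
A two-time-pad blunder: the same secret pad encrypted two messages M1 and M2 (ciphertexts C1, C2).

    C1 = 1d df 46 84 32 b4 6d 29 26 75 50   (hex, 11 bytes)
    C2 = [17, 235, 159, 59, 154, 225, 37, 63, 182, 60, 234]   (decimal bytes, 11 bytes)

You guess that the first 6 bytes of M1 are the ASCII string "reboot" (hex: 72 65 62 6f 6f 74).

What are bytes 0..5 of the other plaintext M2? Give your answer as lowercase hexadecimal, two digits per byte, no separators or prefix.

First, C1 ⊕ C2 = (M1 ⊕ K) ⊕ (M2 ⊕ K) = M1 ⊕ M2, so the key drops out. Then M2 = (M1 ⊕ M2) ⊕ M1 over the first 6 bytes.
byte 0: (1d ^ 11) ^ 72 = 0c ^ 72 = 7e
byte 1: (df ^ eb) ^ 65 = 34 ^ 65 = 51
byte 2: (46 ^ 9f) ^ 62 = d9 ^ 62 = bb
byte 3: (84 ^ 3b) ^ 6f = bf ^ 6f = d0
byte 4: (32 ^ 9a) ^ 6f = a8 ^ 6f = c7
byte 5: (b4 ^ e1) ^ 74 = 55 ^ 74 = 21

7e51bbd0c721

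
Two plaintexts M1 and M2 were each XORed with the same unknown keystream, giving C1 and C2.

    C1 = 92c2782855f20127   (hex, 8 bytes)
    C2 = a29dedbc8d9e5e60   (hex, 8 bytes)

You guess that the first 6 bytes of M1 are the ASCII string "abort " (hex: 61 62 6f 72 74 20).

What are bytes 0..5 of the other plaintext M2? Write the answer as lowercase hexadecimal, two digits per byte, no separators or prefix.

513dfae6ac4c

First, C1 ⊕ C2 = (M1 ⊕ K) ⊕ (M2 ⊕ K) = M1 ⊕ M2, so the key drops out. Then M2 = (M1 ⊕ M2) ⊕ M1 over the first 6 bytes.
byte 0: (92 xor a2) xor 61 = 30 xor 61 = 51
byte 1: (c2 xor 9d) xor 62 = 5f xor 62 = 3d
byte 2: (78 xor ed) xor 6f = 95 xor 6f = fa
byte 3: (28 xor bc) xor 72 = 94 xor 72 = e6
byte 4: (55 xor 8d) xor 74 = d8 xor 74 = ac
byte 5: (f2 xor 9e) xor 20 = 6c xor 20 = 4c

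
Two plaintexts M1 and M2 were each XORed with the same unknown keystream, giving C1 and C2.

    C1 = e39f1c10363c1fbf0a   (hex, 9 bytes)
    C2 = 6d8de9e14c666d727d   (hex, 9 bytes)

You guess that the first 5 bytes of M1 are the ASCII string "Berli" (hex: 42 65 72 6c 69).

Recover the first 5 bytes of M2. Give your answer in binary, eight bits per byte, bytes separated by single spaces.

First, C1 ⊕ C2 = (M1 ⊕ K) ⊕ (M2 ⊕ K) = M1 ⊕ M2, so the key drops out. Then M2 = (M1 ⊕ M2) ⊕ M1 over the first 5 bytes.
byte 0: (e3 ⊕ 6d) ⊕ 42 = 8e ⊕ 42 = cc
byte 1: (9f ⊕ 8d) ⊕ 65 = 12 ⊕ 65 = 77
byte 2: (1c ⊕ e9) ⊕ 72 = f5 ⊕ 72 = 87
byte 3: (10 ⊕ e1) ⊕ 6c = f1 ⊕ 6c = 9d
byte 4: (36 ⊕ 4c) ⊕ 69 = 7a ⊕ 69 = 13

11001100 01110111 10000111 10011101 00010011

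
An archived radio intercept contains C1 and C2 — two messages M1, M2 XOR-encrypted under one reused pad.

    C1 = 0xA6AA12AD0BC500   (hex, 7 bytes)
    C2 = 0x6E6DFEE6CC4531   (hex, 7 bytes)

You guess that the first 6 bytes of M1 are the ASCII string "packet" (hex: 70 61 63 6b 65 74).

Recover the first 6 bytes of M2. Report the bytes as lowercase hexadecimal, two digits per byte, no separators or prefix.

b8a68f20a2f4

First, C1 ⊕ C2 = (M1 ⊕ K) ⊕ (M2 ⊕ K) = M1 ⊕ M2, so the key drops out. Then M2 = (M1 ⊕ M2) ⊕ M1 over the first 6 bytes.
byte 0: (a6 XOR 6e) XOR 70 = c8 XOR 70 = b8
byte 1: (aa XOR 6d) XOR 61 = c7 XOR 61 = a6
byte 2: (12 XOR fe) XOR 63 = ec XOR 63 = 8f
byte 3: (ad XOR e6) XOR 6b = 4b XOR 6b = 20
byte 4: (0b XOR cc) XOR 65 = c7 XOR 65 = a2
byte 5: (c5 XOR 45) XOR 74 = 80 XOR 74 = f4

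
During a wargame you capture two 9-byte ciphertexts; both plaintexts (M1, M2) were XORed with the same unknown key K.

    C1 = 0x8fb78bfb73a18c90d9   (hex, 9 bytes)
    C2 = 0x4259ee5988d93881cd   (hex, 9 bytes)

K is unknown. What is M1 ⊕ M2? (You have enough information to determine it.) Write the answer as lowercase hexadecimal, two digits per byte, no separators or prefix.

cdee65a2fb78b41114

C1 ⊕ C2 = (M1 ⊕ K) ⊕ (M2 ⊕ K) = M1 ⊕ M2 — the shared key cancels under XOR.
8f xor 42 = cd
b7 xor 59 = ee
8b xor ee = 65
fb xor 59 = a2
73 xor 88 = fb
a1 xor d9 = 78
8c xor 38 = b4
90 xor 81 = 11
d9 xor cd = 14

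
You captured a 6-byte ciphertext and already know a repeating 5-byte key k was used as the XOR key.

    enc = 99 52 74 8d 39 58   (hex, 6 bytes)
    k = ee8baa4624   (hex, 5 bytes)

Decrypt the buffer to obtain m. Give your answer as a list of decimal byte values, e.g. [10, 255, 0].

The 5-byte key repeats, so the effective keystream is ee 8b aa 46 24 ee.
byte 0: 99 xor ee = 77
byte 1: 52 xor 8b = d9
byte 2: 74 xor aa = de
byte 3: 8d xor 46 = cb
byte 4: 39 xor 24 = 1d
byte 5: 58 xor ee = b6

[119, 217, 222, 203, 29, 182]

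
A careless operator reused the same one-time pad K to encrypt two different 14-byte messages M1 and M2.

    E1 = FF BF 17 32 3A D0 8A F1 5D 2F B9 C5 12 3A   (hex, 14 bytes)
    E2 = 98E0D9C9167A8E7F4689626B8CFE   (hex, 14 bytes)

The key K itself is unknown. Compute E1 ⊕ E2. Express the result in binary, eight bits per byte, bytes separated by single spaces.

E1 ⊕ E2 = (M1 ⊕ K) ⊕ (M2 ⊕ K) = M1 ⊕ M2 — the shared key cancels under XOR.
ff ⊕ 98 = 67
bf ⊕ e0 = 5f
17 ⊕ d9 = ce
32 ⊕ c9 = fb
3a ⊕ 16 = 2c
d0 ⊕ 7a = aa
8a ⊕ 8e = 04
f1 ⊕ 7f = 8e
5d ⊕ 46 = 1b
2f ⊕ 89 = a6
b9 ⊕ 62 = db
c5 ⊕ 6b = ae
12 ⊕ 8c = 9e
3a ⊕ fe = c4

01100111 01011111 11001110 11111011 00101100 10101010 00000100 10001110 00011011 10100110 11011011 10101110 10011110 11000100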